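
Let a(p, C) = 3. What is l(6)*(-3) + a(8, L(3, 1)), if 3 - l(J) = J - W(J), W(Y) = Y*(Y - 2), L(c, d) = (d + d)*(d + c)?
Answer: -60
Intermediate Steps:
L(c, d) = 2*d*(c + d) (L(c, d) = (2*d)*(c + d) = 2*d*(c + d))
W(Y) = Y*(-2 + Y)
l(J) = 3 - J + J*(-2 + J) (l(J) = 3 - (J - J*(-2 + J)) = 3 + (-J + J*(-2 + J)) = 3 - J + J*(-2 + J))
l(6)*(-3) + a(8, L(3, 1)) = (3 - 1*6 + 6*(-2 + 6))*(-3) + 3 = (3 - 6 + 6*4)*(-3) + 3 = (3 - 6 + 24)*(-3) + 3 = 21*(-3) + 3 = -63 + 3 = -60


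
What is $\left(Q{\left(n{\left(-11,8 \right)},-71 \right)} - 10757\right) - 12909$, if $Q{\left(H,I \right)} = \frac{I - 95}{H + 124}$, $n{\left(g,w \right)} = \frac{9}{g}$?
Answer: $- \frac{32069256}{1355} \approx -23667.0$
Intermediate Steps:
$Q{\left(H,I \right)} = \frac{-95 + I}{124 + H}$
$\left(Q{\left(n{\left(-11,8 \right)},-71 \right)} - 10757\right) - 12909 = \left(\frac{-95 - 71}{124 + \frac{9}{-11}} - 10757\right) - 12909 = \left(\frac{1}{124 + 9 \left(- \frac{1}{11}\right)} \left(-166\right) - 10757\right) - 12909 = \left(\frac{1}{124 - \frac{9}{11}} \left(-166\right) - 10757\right) - 12909 = \left(\frac{1}{\frac{1355}{11}} \left(-166\right) - 10757\right) - 12909 = \left(\frac{11}{1355} \left(-166\right) - 10757\right) - 12909 = \left(- \frac{1826}{1355} - 10757\right) - 12909 = - \frac{14577561}{1355} - 12909 = - \frac{32069256}{1355}$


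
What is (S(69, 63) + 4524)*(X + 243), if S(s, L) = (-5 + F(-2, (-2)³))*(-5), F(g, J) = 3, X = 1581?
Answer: 8270016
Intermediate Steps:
S(s, L) = 10 (S(s, L) = (-5 + 3)*(-5) = -2*(-5) = 10)
(S(69, 63) + 4524)*(X + 243) = (10 + 4524)*(1581 + 243) = 4534*1824 = 8270016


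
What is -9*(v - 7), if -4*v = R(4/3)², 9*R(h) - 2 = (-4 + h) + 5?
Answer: 20581/324 ≈ 63.522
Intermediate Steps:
R(h) = ⅓ + h/9 (R(h) = 2/9 + ((-4 + h) + 5)/9 = 2/9 + (1 + h)/9 = 2/9 + (⅑ + h/9) = ⅓ + h/9)
v = -169/2916 (v = -(⅓ + (4/3)/9)²/4 = -(⅓ + (4*(⅓))/9)²/4 = -(⅓ + (⅑)*(4/3))²/4 = -(⅓ + 4/27)²/4 = -(13/27)²/4 = -¼*169/729 = -169/2916 ≈ -0.057956)
-9*(v - 7) = -9*(-169/2916 - 7) = -9*(-20581/2916) = 20581/324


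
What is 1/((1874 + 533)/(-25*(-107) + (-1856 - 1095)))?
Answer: -276/2407 ≈ -0.11467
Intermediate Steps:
1/((1874 + 533)/(-25*(-107) + (-1856 - 1095))) = 1/(2407/(2675 - 2951)) = 1/(2407/(-276)) = 1/(2407*(-1/276)) = 1/(-2407/276) = -276/2407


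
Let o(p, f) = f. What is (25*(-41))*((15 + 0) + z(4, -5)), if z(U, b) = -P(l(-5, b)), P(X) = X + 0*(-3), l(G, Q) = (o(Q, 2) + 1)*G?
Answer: -30750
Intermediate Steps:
l(G, Q) = 3*G (l(G, Q) = (2 + 1)*G = 3*G)
P(X) = X (P(X) = X + 0 = X)
z(U, b) = 15 (z(U, b) = -3*(-5) = -1*(-15) = 15)
(25*(-41))*((15 + 0) + z(4, -5)) = (25*(-41))*((15 + 0) + 15) = -1025*(15 + 15) = -1025*30 = -30750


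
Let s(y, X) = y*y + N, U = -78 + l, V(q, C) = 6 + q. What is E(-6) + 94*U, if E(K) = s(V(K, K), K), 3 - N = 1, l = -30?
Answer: -10150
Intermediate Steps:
N = 2 (N = 3 - 1*1 = 3 - 1 = 2)
U = -108 (U = -78 - 30 = -108)
s(y, X) = 2 + y² (s(y, X) = y*y + 2 = y² + 2 = 2 + y²)
E(K) = 2 + (6 + K)²
E(-6) + 94*U = (2 + (6 - 6)²) + 94*(-108) = (2 + 0²) - 10152 = (2 + 0) - 10152 = 2 - 10152 = -10150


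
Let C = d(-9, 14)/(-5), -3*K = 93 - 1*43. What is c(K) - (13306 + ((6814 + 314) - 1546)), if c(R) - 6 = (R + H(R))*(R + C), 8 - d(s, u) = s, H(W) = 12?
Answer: -845476/45 ≈ -18788.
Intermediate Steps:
d(s, u) = 8 - s
K = -50/3 (K = -(93 - 1*43)/3 = -(93 - 43)/3 = -1/3*50 = -50/3 ≈ -16.667)
C = -17/5 (C = (8 - 1*(-9))/(-5) = (8 + 9)*(-1/5) = 17*(-1/5) = -17/5 ≈ -3.4000)
c(R) = 6 + (12 + R)*(-17/5 + R) (c(R) = 6 + (R + 12)*(R - 17/5) = 6 + (12 + R)*(-17/5 + R))
c(K) - (13306 + ((6814 + 314) - 1546)) = (-174/5 + (-50/3)**2 + (43/5)*(-50/3)) - (13306 + ((6814 + 314) - 1546)) = (-174/5 + 2500/9 - 430/3) - (13306 + (7128 - 1546)) = 4484/45 - (13306 + 5582) = 4484/45 - 1*18888 = 4484/45 - 18888 = -845476/45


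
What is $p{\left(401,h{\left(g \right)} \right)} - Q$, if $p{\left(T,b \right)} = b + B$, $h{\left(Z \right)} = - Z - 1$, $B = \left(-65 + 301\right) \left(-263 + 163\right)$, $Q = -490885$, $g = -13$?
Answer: $467297$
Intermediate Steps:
$B = -23600$ ($B = 236 \left(-100\right) = -23600$)
$h{\left(Z \right)} = -1 - Z$
$p{\left(T,b \right)} = -23600 + b$ ($p{\left(T,b \right)} = b - 23600 = -23600 + b$)
$p{\left(401,h{\left(g \right)} \right)} - Q = \left(-23600 - -12\right) - -490885 = \left(-23600 + \left(-1 + 13\right)\right) + 490885 = \left(-23600 + 12\right) + 490885 = -23588 + 490885 = 467297$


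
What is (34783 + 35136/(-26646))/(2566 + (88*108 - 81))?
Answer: 154465447/53243149 ≈ 2.9011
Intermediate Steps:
(34783 + 35136/(-26646))/(2566 + (88*108 - 81)) = (34783 + 35136*(-1/26646))/(2566 + (9504 - 81)) = (34783 - 5856/4441)/(2566 + 9423) = (154465447/4441)/11989 = (154465447/4441)*(1/11989) = 154465447/53243149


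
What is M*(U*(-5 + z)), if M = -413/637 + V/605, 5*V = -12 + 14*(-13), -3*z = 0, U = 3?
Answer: 588387/55055 ≈ 10.687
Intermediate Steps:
z = 0 (z = -1/3*0 = 0)
V = -194/5 (V = (-12 + 14*(-13))/5 = (-12 - 182)/5 = (1/5)*(-194) = -194/5 ≈ -38.800)
M = -196129/275275 (M = -413/637 - 194/5/605 = -413*1/637 - 194/5*1/605 = -59/91 - 194/3025 = -196129/275275 ≈ -0.71248)
M*(U*(-5 + z)) = -588387*(-5 + 0)/275275 = -588387*(-5)/275275 = -196129/275275*(-15) = 588387/55055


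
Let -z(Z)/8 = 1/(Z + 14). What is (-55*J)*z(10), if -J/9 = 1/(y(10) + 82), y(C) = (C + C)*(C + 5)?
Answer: -165/382 ≈ -0.43194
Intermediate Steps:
y(C) = 2*C*(5 + C) (y(C) = (2*C)*(5 + C) = 2*C*(5 + C))
z(Z) = -8/(14 + Z) (z(Z) = -8/(Z + 14) = -8/(14 + Z))
J = -9/382 (J = -9/(2*10*(5 + 10) + 82) = -9/(2*10*15 + 82) = -9/(300 + 82) = -9/382 ≈ -0.023560)
(-55*J)*z(10) = (-55*(-9/382))*(-8/(14 + 10)) = 495*(-8/24)/382 = 495*(-8*1/24)/382 = (495/382)*(-1/3) = -165/382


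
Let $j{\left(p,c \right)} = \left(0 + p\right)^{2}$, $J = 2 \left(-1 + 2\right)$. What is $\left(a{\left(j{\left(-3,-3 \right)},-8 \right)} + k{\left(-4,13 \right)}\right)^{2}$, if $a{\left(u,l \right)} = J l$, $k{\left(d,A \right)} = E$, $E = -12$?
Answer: $784$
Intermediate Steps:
$k{\left(d,A \right)} = -12$
$J = 2$ ($J = 2 \cdot 1 = 2$)
$j{\left(p,c \right)} = p^{2}$
$a{\left(u,l \right)} = 2 l$
$\left(a{\left(j{\left(-3,-3 \right)},-8 \right)} + k{\left(-4,13 \right)}\right)^{2} = \left(2 \left(-8\right) - 12\right)^{2} = \left(-16 - 12\right)^{2} = \left(-28\right)^{2} = 784$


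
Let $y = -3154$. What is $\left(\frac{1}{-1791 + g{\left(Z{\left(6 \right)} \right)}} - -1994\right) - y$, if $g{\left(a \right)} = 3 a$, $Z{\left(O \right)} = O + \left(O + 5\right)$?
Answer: $\frac{8957519}{1740} \approx 5148.0$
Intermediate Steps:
$Z{\left(O \right)} = 5 + 2 O$ ($Z{\left(O \right)} = O + \left(5 + O\right) = 5 + 2 O$)
$\left(\frac{1}{-1791 + g{\left(Z{\left(6 \right)} \right)}} - -1994\right) - y = \left(\frac{1}{-1791 + 3 \left(5 + 2 \cdot 6\right)} - -1994\right) - -3154 = \left(\frac{1}{-1791 + 3 \left(5 + 12\right)} + 1994\right) + 3154 = \left(\frac{1}{-1791 + 3 \cdot 17} + 1994\right) + 3154 = \left(\frac{1}{-1791 + 51} + 1994\right) + 3154 = \left(\frac{1}{-1740} + 1994\right) + 3154 = \left(- \frac{1}{1740} + 1994\right) + 3154 = \frac{3469559}{1740} + 3154 = \frac{8957519}{1740}$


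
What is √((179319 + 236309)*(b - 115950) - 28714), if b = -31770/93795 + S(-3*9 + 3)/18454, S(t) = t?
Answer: 5*I*√37970670660461685056938/4438187 ≈ 2.1953e+5*I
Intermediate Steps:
b = -19617822/57696431 (b = -31770/93795 + (-3*9 + 3)/18454 = -31770*1/93795 + (-27 + 3)*(1/18454) = -2118/6253 - 24*1/18454 = -2118/6253 - 12/9227 = -19617822/57696431 ≈ -0.34002)
√((179319 + 236309)*(b - 115950) - 28714) = √((179319 + 236309)*(-19617822/57696431 - 115950) - 28714) = √(415628*(-6689920792272/57696431) - 28714) = √(-2780518399050426816/57696431 - 28714) = √(-2780520055745746550/57696431) = 5*I*√37970670660461685056938/4438187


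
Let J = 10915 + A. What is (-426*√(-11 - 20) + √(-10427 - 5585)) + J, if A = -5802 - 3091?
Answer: 2022 - 426*I*√31 + 2*I*√4003 ≈ 2022.0 - 2245.3*I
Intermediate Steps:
A = -8893
J = 2022 (J = 10915 - 8893 = 2022)
(-426*√(-11 - 20) + √(-10427 - 5585)) + J = (-426*√(-11 - 20) + √(-10427 - 5585)) + 2022 = (-426*I*√31 + √(-16012)) + 2022 = (-426*I*√31 + 2*I*√4003) + 2022 = 2022 - 426*I*√31 + 2*I*√4003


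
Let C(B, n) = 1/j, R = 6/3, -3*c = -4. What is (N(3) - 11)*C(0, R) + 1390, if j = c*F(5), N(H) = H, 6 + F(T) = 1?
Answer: 6956/5 ≈ 1391.2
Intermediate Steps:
c = 4/3 (c = -1/3*(-4) = 4/3 ≈ 1.3333)
F(T) = -5 (F(T) = -6 + 1 = -5)
j = -20/3 (j = (4/3)*(-5) = -20/3 ≈ -6.6667)
R = 2 (R = 6*(1/3) = 2)
C(B, n) = -3/20 (C(B, n) = 1/(-20/3) = -3/20)
(N(3) - 11)*C(0, R) + 1390 = (3 - 11)*(-3/20) + 1390 = -8*(-3/20) + 1390 = 6/5 + 1390 = 6956/5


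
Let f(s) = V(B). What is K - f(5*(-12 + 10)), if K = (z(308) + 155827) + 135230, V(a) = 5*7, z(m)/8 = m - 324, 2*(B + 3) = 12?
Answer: 290894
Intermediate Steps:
B = 3 (B = -3 + (1/2)*12 = -3 + 6 = 3)
z(m) = -2592 + 8*m (z(m) = 8*(m - 324) = 8*(-324 + m) = -2592 + 8*m)
V(a) = 35
f(s) = 35
K = 290929 (K = ((-2592 + 8*308) + 155827) + 135230 = ((-2592 + 2464) + 155827) + 135230 = (-128 + 155827) + 135230 = 155699 + 135230 = 290929)
K - f(5*(-12 + 10)) = 290929 - 1*35 = 290929 - 35 = 290894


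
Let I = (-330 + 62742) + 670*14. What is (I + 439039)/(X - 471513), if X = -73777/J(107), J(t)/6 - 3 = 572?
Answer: -1762366950/1626793627 ≈ -1.0833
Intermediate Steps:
J(t) = 3450 (J(t) = 18 + 6*572 = 18 + 3432 = 3450)
X = -73777/3450 ≈ -21.385
I = 71792 (I = 62412 + 9380 = 71792)
(I + 439039)/(X - 471513) = (71792 + 439039)/(-73777/3450 - 471513) = 510831/(-1626793627/3450) = 510831*(-3450/1626793627) = -1762366950/1626793627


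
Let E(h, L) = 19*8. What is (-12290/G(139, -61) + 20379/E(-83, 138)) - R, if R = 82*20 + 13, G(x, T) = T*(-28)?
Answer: -99051499/64904 ≈ -1526.1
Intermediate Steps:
E(h, L) = 152
G(x, T) = -28*T
R = 1653 (R = 1640 + 13 = 1653)
(-12290/G(139, -61) + 20379/E(-83, 138)) - R = (-12290/((-28*(-61))) + 20379/152) - 1*1653 = (-12290/1708 + 20379*(1/152)) - 1653 = (-12290*1/1708 + 20379/152) - 1653 = (-6145/854 + 20379/152) - 1653 = 8234813/64904 - 1653 = -99051499/64904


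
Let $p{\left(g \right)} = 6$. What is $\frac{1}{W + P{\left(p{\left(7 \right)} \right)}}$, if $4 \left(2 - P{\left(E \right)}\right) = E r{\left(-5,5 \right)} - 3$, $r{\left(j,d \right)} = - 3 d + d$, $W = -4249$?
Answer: $- \frac{4}{16925} \approx -0.00023634$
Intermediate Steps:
$r{\left(j,d \right)} = - 2 d$
$P{\left(E \right)} = \frac{11}{4} + \frac{5 E}{2}$ ($P{\left(E \right)} = 2 - \frac{E \left(\left(-2\right) 5\right) - 3}{4} = 2 - \frac{E \left(-10\right) - 3}{4} = 2 - \frac{- 10 E - 3}{4} = 2 - \frac{-3 - 10 E}{4} = 2 + \left(\frac{3}{4} + \frac{5 E}{2}\right) = \frac{11}{4} + \frac{5 E}{2}$)
$\frac{1}{W + P{\left(p{\left(7 \right)} \right)}} = \frac{1}{-4249 + \left(\frac{11}{4} + \frac{5}{2} \cdot 6\right)} = \frac{1}{-4249 + \left(\frac{11}{4} + 15\right)} = \frac{1}{-4249 + \frac{71}{4}} = \frac{1}{- \frac{16925}{4}} = - \frac{4}{16925}$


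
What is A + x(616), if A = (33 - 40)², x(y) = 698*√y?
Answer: 49 + 1396*√154 ≈ 17373.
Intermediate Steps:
A = 49 (A = (-7)² = 49)
A + x(616) = 49 + 698*√616 = 49 + 698*(2*√154) = 49 + 1396*√154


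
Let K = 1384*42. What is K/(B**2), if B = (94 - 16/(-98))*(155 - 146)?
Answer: 11630444/143700723 ≈ 0.080935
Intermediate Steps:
K = 58128
B = 41526/49 (B = (94 - 16*(-1/98))*9 = (94 + 8/49)*9 = (4614/49)*9 = 41526/49 ≈ 847.47)
K/(B**2) = 58128/((41526/49)**2) = 58128/(1724408676/2401) = 58128*(2401/1724408676) = 11630444/143700723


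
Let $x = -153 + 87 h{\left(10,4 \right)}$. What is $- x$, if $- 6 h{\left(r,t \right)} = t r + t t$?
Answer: $965$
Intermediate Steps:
$h{\left(r,t \right)} = - \frac{t^{2}}{6} - \frac{r t}{6}$ ($h{\left(r,t \right)} = - \frac{t r + t t}{6} = - \frac{r t + t^{2}}{6} = - \frac{t^{2} + r t}{6} = - \frac{t^{2}}{6} - \frac{r t}{6}$)
$x = -965$ ($x = -153 + 87 \left(\left(- \frac{1}{6}\right) 4 \left(10 + 4\right)\right) = -153 + 87 \left(\left(- \frac{1}{6}\right) 4 \cdot 14\right) = -153 + 87 \left(- \frac{28}{3}\right) = -153 - 812 = -965$)
$- x = \left(-1\right) \left(-965\right) = 965$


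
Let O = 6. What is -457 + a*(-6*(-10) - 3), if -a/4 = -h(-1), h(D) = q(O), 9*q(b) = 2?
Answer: -1219/3 ≈ -406.33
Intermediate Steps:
q(b) = 2/9 (q(b) = (1/9)*2 = 2/9)
h(D) = 2/9
a = 8/9 (a = -(-4)*2/9 = -4*(-2/9) = 8/9 ≈ 0.88889)
-457 + a*(-6*(-10) - 3) = -457 + 8*(-6*(-10) - 3)/9 = -457 + 8*(60 - 3)/9 = -457 + (8/9)*57 = -457 + 152/3 = -1219/3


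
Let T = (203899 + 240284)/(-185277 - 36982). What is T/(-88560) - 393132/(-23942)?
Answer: 1289688140213111/78542756675280 ≈ 16.420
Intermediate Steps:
T = -444183/222259 (T = 444183/(-222259) = 444183*(-1/222259) = -444183/222259 ≈ -1.9985)
T/(-88560) - 393132/(-23942) = -444183/222259/(-88560) - 393132/(-23942) = -444183/222259*(-1/88560) - 393132*(-1/23942) = 148061/6561085680 + 196566/11971 = 1289688140213111/78542756675280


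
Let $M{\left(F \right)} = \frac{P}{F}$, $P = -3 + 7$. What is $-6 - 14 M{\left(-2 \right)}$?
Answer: $22$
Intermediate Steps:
$P = 4$
$M{\left(F \right)} = \frac{4}{F}$
$-6 - 14 M{\left(-2 \right)} = -6 - 14 \frac{4}{-2} = -6 - 14 \cdot 4 \left(- \frac{1}{2}\right) = -6 - -28 = -6 + 28 = 22$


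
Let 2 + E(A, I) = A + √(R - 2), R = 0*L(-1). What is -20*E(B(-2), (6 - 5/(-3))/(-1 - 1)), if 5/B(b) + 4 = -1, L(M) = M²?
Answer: 60 - 20*I*√2 ≈ 60.0 - 28.284*I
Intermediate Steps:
B(b) = -1 (B(b) = 5/(-4 - 1) = 5/(-5) = 5*(-⅕) = -1)
R = 0 (R = 0*(-1)² = 0*1 = 0)
E(A, I) = -2 + A + I*√2 (E(A, I) = -2 + (A + √(0 - 2)) = -2 + (A + √(-2)) = -2 + (A + I*√2) = -2 + A + I*√2)
-20*E(B(-2), (6 - 5/(-3))/(-1 - 1)) = -20*(-2 - 1 + I*√2) = -20*(-3 + I*√2) = 60 - 20*I*√2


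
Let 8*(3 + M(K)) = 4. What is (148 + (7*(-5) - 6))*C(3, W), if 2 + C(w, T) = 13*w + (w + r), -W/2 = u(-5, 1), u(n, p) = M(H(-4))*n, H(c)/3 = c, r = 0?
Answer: 4280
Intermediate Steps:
H(c) = 3*c
M(K) = -5/2 (M(K) = -3 + (1/8)*4 = -3 + 1/2 = -5/2)
u(n, p) = -5*n/2
W = -25 (W = -(-5)*(-5) = -2*25/2 = -25)
C(w, T) = -2 + 14*w (C(w, T) = -2 + (13*w + (w + 0)) = -2 + (13*w + w) = -2 + 14*w)
(148 + (7*(-5) - 6))*C(3, W) = (148 + (7*(-5) - 6))*(-2 + 14*3) = (148 + (-35 - 6))*(-2 + 42) = (148 - 41)*40 = 107*40 = 4280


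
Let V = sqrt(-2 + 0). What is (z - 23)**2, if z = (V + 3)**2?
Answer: 184 - 192*I*sqrt(2) ≈ 184.0 - 271.53*I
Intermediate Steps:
V = I*sqrt(2) (V = sqrt(-2) = I*sqrt(2) ≈ 1.4142*I)
z = (3 + I*sqrt(2))**2 (z = (I*sqrt(2) + 3)**2 = (3 + I*sqrt(2))**2 ≈ 7.0 + 8.4853*I)
(z - 23)**2 = ((3 + I*sqrt(2))**2 - 23)**2 = (-23 + (3 + I*sqrt(2))**2)**2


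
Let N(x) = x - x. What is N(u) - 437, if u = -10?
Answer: -437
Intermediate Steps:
N(x) = 0
N(u) - 437 = 0 - 437 = -437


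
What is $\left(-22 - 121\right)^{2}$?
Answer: $20449$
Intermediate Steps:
$\left(-22 - 121\right)^{2} = \left(-143\right)^{2} = 20449$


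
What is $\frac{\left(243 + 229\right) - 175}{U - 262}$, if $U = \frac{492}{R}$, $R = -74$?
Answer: $- \frac{10989}{9940} \approx -1.1055$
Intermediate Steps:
$U = - \frac{246}{37}$ ($U = \frac{492}{-74} = 492 \left(- \frac{1}{74}\right) = - \frac{246}{37} \approx -6.6487$)
$\frac{\left(243 + 229\right) - 175}{U - 262} = \frac{\left(243 + 229\right) - 175}{- \frac{246}{37} - 262} = \frac{472 - 175}{- \frac{9940}{37}} = 297 \left(- \frac{37}{9940}\right) = - \frac{10989}{9940}$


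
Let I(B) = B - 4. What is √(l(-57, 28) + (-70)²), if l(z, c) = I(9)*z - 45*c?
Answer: √3355 ≈ 57.922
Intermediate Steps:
I(B) = -4 + B
l(z, c) = -45*c + 5*z (l(z, c) = (-4 + 9)*z - 45*c = 5*z - 45*c = -45*c + 5*z)
√(l(-57, 28) + (-70)²) = √((-45*28 + 5*(-57)) + (-70)²) = √((-1260 - 285) + 4900) = √(-1545 + 4900) = √3355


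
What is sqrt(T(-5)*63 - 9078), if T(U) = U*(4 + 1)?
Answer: I*sqrt(10653) ≈ 103.21*I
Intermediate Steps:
T(U) = 5*U (T(U) = U*5 = 5*U)
sqrt(T(-5)*63 - 9078) = sqrt((5*(-5))*63 - 9078) = sqrt(-25*63 - 9078) = sqrt(-1575 - 9078) = sqrt(-10653) = I*sqrt(10653)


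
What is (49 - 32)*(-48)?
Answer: -816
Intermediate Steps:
(49 - 32)*(-48) = 17*(-48) = -816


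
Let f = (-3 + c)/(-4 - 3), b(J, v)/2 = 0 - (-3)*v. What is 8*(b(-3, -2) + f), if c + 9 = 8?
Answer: -640/7 ≈ -91.429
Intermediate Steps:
c = -1 (c = -9 + 8 = -1)
b(J, v) = 6*v (b(J, v) = 2*(0 - (-3)*v) = 2*(0 + 3*v) = 2*(3*v) = 6*v)
f = 4/7 (f = (-3 - 1)/(-4 - 3) = -4/(-7) = -4*(-⅐) = 4/7 ≈ 0.57143)
8*(b(-3, -2) + f) = 8*(6*(-2) + 4/7) = 8*(-12 + 4/7) = 8*(-80/7) = -640/7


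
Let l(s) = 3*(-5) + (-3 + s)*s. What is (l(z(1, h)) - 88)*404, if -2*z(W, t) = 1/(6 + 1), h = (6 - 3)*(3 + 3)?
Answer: -2034645/49 ≈ -41523.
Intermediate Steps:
h = 18 (h = 3*6 = 18)
z(W, t) = -1/14 (z(W, t) = -1/(2*(6 + 1)) = -½/7 = -½*⅐ = -1/14)
l(s) = -15 + s*(-3 + s)
(l(z(1, h)) - 88)*404 = ((-15 + (-1/14)² - 3*(-1/14)) - 88)*404 = ((-15 + 1/196 + 3/14) - 88)*404 = (-2897/196 - 88)*404 = -20145/196*404 = -2034645/49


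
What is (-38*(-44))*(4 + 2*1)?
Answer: 10032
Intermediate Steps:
(-38*(-44))*(4 + 2*1) = 1672*(4 + 2) = 1672*6 = 10032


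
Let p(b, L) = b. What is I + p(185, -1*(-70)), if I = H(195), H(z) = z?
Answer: 380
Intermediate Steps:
I = 195
I + p(185, -1*(-70)) = 195 + 185 = 380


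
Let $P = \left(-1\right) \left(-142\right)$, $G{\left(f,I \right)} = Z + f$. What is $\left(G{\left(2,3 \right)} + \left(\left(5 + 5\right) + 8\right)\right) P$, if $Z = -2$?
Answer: $2556$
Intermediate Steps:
$G{\left(f,I \right)} = -2 + f$
$P = 142$
$\left(G{\left(2,3 \right)} + \left(\left(5 + 5\right) + 8\right)\right) P = \left(\left(-2 + 2\right) + \left(\left(5 + 5\right) + 8\right)\right) 142 = \left(0 + \left(10 + 8\right)\right) 142 = \left(0 + 18\right) 142 = 18 \cdot 142 = 2556$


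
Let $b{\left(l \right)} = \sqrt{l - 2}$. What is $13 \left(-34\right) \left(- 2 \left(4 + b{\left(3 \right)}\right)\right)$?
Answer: $4420$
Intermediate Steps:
$b{\left(l \right)} = \sqrt{-2 + l}$
$13 \left(-34\right) \left(- 2 \left(4 + b{\left(3 \right)}\right)\right) = 13 \left(-34\right) \left(- 2 \left(4 + \sqrt{-2 + 3}\right)\right) = - 442 \left(- 2 \left(4 + \sqrt{1}\right)\right) = - 442 \left(- 2 \left(4 + 1\right)\right) = - 442 \left(\left(-2\right) 5\right) = \left(-442\right) \left(-10\right) = 4420$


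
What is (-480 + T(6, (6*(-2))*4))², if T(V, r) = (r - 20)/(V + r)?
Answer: 100922116/441 ≈ 2.2885e+5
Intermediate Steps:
T(V, r) = (-20 + r)/(V + r)
(-480 + T(6, (6*(-2))*4))² = (-480 + (-20 + (6*(-2))*4)/(6 + (6*(-2))*4))² = (-480 + (-20 - 12*4)/(6 - 12*4))² = (-480 + (-20 - 48)/(6 - 48))² = (-480 - 68/(-42))² = (-480 - 1/42*(-68))² = (-480 + 34/21)² = (-10046/21)² = 100922116/441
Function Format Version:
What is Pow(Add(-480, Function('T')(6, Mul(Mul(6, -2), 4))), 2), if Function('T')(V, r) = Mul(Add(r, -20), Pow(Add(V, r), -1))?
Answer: Rational(100922116, 441) ≈ 2.2885e+5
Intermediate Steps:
Function('T')(V, r) = Mul(Pow(Add(V, r), -1), Add(-20, r)) (Function('T')(V, r) = Mul(Add(-20, r), Pow(Add(V, r), -1)) = Mul(Pow(Add(V, r), -1), Add(-20, r)))
Pow(Add(-480, Function('T')(6, Mul(Mul(6, -2), 4))), 2) = Pow(Add(-480, Mul(Pow(Add(6, Mul(Mul(6, -2), 4)), -1), Add(-20, Mul(Mul(6, -2), 4)))), 2) = Pow(Add(-480, Mul(Pow(Add(6, Mul(-12, 4)), -1), Add(-20, Mul(-12, 4)))), 2) = Pow(Add(-480, Mul(Pow(Add(6, -48), -1), Add(-20, -48))), 2) = Pow(Add(-480, Mul(Pow(-42, -1), -68)), 2) = Pow(Add(-480, Mul(Rational(-1, 42), -68)), 2) = Pow(Add(-480, Rational(34, 21)), 2) = Pow(Rational(-10046, 21), 2) = Rational(100922116, 441)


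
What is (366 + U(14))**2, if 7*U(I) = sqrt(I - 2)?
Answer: 6563856/49 + 1464*sqrt(3)/7 ≈ 1.3432e+5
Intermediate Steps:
U(I) = sqrt(-2 + I)/7 (U(I) = sqrt(I - 2)/7 = sqrt(-2 + I)/7)
(366 + U(14))**2 = (366 + sqrt(-2 + 14)/7)**2 = (366 + sqrt(12)/7)**2 = (366 + (2*sqrt(3))/7)**2 = (366 + 2*sqrt(3)/7)**2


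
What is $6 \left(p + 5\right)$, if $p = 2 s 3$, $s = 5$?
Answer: $210$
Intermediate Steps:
$p = 30$ ($p = 2 \cdot 5 \cdot 3 = 10 \cdot 3 = 30$)
$6 \left(p + 5\right) = 6 \left(30 + 5\right) = 6 \cdot 35 = 210$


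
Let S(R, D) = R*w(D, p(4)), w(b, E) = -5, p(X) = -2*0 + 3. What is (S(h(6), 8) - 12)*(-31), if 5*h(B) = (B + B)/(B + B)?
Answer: 403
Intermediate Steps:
p(X) = 3 (p(X) = 0 + 3 = 3)
h(B) = 1/5 (h(B) = ((B + B)/(B + B))/5 = ((2*B)/((2*B)))/5 = ((2*B)*(1/(2*B)))/5 = (1/5)*1 = 1/5)
S(R, D) = -5*R (S(R, D) = R*(-5) = -5*R)
(S(h(6), 8) - 12)*(-31) = (-5*1/5 - 12)*(-31) = (-1 - 12)*(-31) = -13*(-31) = 403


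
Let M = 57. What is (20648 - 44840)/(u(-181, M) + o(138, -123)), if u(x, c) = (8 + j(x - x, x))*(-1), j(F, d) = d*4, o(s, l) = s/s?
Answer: -8064/239 ≈ -33.741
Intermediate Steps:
o(s, l) = 1
j(F, d) = 4*d
u(x, c) = -8 - 4*x (u(x, c) = (8 + 4*x)*(-1) = -8 - 4*x)
(20648 - 44840)/(u(-181, M) + o(138, -123)) = (20648 - 44840)/((-8 - 4*(-181)) + 1) = -24192/((-8 + 724) + 1) = -24192/(716 + 1) = -24192/717 = -24192*1/717 = -8064/239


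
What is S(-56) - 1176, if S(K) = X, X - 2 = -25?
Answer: -1199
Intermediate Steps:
X = -23 (X = 2 - 25 = -23)
S(K) = -23
S(-56) - 1176 = -23 - 1176 = -1199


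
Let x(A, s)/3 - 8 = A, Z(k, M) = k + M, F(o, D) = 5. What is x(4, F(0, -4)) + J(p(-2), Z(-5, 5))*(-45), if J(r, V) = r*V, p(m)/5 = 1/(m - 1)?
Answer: 36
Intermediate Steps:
Z(k, M) = M + k
x(A, s) = 24 + 3*A
p(m) = 5/(-1 + m) (p(m) = 5/(m - 1) = 5/(-1 + m))
J(r, V) = V*r
x(4, F(0, -4)) + J(p(-2), Z(-5, 5))*(-45) = (24 + 3*4) + ((5 - 5)*(5/(-1 - 2)))*(-45) = (24 + 12) + (0*(5/(-3)))*(-45) = 36 + (0*(5*(-⅓)))*(-45) = 36 + (0*(-5/3))*(-45) = 36 + 0*(-45) = 36 + 0 = 36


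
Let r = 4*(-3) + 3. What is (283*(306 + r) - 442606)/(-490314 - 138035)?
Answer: 358555/628349 ≈ 0.57063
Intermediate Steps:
r = -9 (r = -12 + 3 = -9)
(283*(306 + r) - 442606)/(-490314 - 138035) = (283*(306 - 9) - 442606)/(-490314 - 138035) = (283*297 - 442606)/(-628349) = (84051 - 442606)*(-1/628349) = -358555*(-1/628349) = 358555/628349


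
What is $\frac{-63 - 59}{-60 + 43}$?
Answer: $\frac{122}{17} \approx 7.1765$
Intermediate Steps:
$\frac{-63 - 59}{-60 + 43} = - \frac{122}{-17} = \left(-122\right) \left(- \frac{1}{17}\right) = \frac{122}{17}$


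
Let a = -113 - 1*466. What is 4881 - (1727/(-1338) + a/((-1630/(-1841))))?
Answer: 3018552383/545235 ≈ 5536.2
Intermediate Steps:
a = -579 (a = -113 - 466 = -579)
4881 - (1727/(-1338) + a/((-1630/(-1841)))) = 4881 - (1727/(-1338) - 579/((-1630/(-1841)))) = 4881 - (1727*(-1/1338) - 579/((-1630*(-1/1841)))) = 4881 - (-1727/1338 - 579/1630/1841) = 4881 - (-1727/1338 - 579*1841/1630) = 4881 - (-1727/1338 - 1065939/1630) = 4881 - 1*(-357260348/545235) = 4881 + 357260348/545235 = 3018552383/545235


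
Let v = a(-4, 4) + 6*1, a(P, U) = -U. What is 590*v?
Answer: 1180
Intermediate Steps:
v = 2 (v = -1*4 + 6*1 = -4 + 6 = 2)
590*v = 590*2 = 1180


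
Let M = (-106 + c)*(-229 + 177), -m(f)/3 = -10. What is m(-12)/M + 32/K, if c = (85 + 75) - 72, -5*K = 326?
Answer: -11665/25428 ≈ -0.45875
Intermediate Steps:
K = -326/5 (K = -⅕*326 = -326/5 ≈ -65.200)
m(f) = 30 (m(f) = -3*(-10) = 30)
c = 88 (c = 160 - 72 = 88)
M = 936 (M = (-106 + 88)*(-229 + 177) = -18*(-52) = 936)
m(-12)/M + 32/K = 30/936 + 32/(-326/5) = 30*(1/936) + 32*(-5/326) = 5/156 - 80/163 = -11665/25428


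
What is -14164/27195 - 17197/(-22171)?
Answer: 153642371/602940345 ≈ 0.25482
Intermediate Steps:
-14164/27195 - 17197/(-22171) = -14164*1/27195 - 17197*(-1/22171) = -14164/27195 + 17197/22171 = 153642371/602940345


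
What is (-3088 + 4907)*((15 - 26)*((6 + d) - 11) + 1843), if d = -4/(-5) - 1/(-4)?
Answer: 68629051/20 ≈ 3.4315e+6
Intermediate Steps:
d = 21/20 (d = -4*(-⅕) - 1*(-¼) = ⅘ + ¼ = 21/20 ≈ 1.0500)
(-3088 + 4907)*((15 - 26)*((6 + d) - 11) + 1843) = (-3088 + 4907)*((15 - 26)*((6 + 21/20) - 11) + 1843) = 1819*(-11*(141/20 - 11) + 1843) = 1819*(-11*(-79/20) + 1843) = 1819*(869/20 + 1843) = 1819*(37729/20) = 68629051/20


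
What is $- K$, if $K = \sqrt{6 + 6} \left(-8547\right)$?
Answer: $17094 \sqrt{3} \approx 29608.0$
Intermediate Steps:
$K = - 17094 \sqrt{3}$ ($K = \sqrt{12} \left(-8547\right) = 2 \sqrt{3} \left(-8547\right) = - 17094 \sqrt{3} \approx -29608.0$)
$- K = - \left(-17094\right) \sqrt{3} = 17094 \sqrt{3}$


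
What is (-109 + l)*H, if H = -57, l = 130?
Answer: -1197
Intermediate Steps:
(-109 + l)*H = (-109 + 130)*(-57) = 21*(-57) = -1197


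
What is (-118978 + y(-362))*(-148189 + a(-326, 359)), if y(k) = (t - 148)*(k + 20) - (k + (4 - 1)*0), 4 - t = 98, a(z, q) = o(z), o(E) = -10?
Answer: 5313230548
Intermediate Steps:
a(z, q) = -10
t = -94 (t = 4 - 1*98 = 4 - 98 = -94)
y(k) = -4840 - 243*k (y(k) = (-94 - 148)*(k + 20) - (k + (4 - 1)*0) = -242*(20 + k) - (k + 3*0) = (-4840 - 242*k) - (k + 0) = (-4840 - 242*k) - k = -4840 - 243*k)
(-118978 + y(-362))*(-148189 + a(-326, 359)) = (-118978 + (-4840 - 243*(-362)))*(-148189 - 10) = (-118978 + (-4840 + 87966))*(-148199) = (-118978 + 83126)*(-148199) = -35852*(-148199) = 5313230548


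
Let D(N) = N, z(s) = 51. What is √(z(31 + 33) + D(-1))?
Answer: 5*√2 ≈ 7.0711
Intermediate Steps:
√(z(31 + 33) + D(-1)) = √(51 - 1) = √50 = 5*√2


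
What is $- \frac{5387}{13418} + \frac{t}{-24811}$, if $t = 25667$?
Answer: $- \frac{478056663}{332913998} \approx -1.436$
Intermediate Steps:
$- \frac{5387}{13418} + \frac{t}{-24811} = - \frac{5387}{13418} + \frac{25667}{-24811} = \left(-5387\right) \frac{1}{13418} + 25667 \left(- \frac{1}{24811}\right) = - \frac{5387}{13418} - \frac{25667}{24811} = - \frac{478056663}{332913998}$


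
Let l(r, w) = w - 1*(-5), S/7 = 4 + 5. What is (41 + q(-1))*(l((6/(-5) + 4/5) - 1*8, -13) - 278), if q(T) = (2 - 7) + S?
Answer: -28314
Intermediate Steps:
S = 63 (S = 7*(4 + 5) = 7*9 = 63)
q(T) = 58 (q(T) = (2 - 7) + 63 = -5 + 63 = 58)
l(r, w) = 5 + w (l(r, w) = w + 5 = 5 + w)
(41 + q(-1))*(l((6/(-5) + 4/5) - 1*8, -13) - 278) = (41 + 58)*((5 - 13) - 278) = 99*(-8 - 278) = 99*(-286) = -28314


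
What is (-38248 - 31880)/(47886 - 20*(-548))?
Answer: -35064/29423 ≈ -1.1917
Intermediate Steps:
(-38248 - 31880)/(47886 - 20*(-548)) = -70128/(47886 + 10960) = -70128/58846 = -70128*1/58846 = -35064/29423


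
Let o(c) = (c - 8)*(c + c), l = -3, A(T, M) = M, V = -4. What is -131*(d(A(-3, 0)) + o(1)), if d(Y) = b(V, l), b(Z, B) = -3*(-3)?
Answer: 655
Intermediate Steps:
b(Z, B) = 9
d(Y) = 9
o(c) = 2*c*(-8 + c) (o(c) = (-8 + c)*(2*c) = 2*c*(-8 + c))
-131*(d(A(-3, 0)) + o(1)) = -131*(9 + 2*1*(-8 + 1)) = -131*(9 + 2*1*(-7)) = -131*(9 - 14) = -131*(-5) = 655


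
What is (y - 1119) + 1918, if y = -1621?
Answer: -822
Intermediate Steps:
(y - 1119) + 1918 = (-1621 - 1119) + 1918 = -2740 + 1918 = -822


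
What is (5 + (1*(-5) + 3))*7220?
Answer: 21660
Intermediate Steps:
(5 + (1*(-5) + 3))*7220 = (5 + (-5 + 3))*7220 = (5 - 2)*7220 = 3*7220 = 21660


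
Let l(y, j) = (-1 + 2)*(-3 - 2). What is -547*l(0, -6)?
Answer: 2735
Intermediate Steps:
l(y, j) = -5 (l(y, j) = 1*(-5) = -5)
-547*l(0, -6) = -547*(-5) = 2735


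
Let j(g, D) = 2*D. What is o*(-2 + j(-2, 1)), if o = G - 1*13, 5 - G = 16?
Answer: 0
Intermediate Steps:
G = -11 (G = 5 - 1*16 = 5 - 16 = -11)
o = -24 (o = -11 - 1*13 = -11 - 13 = -24)
o*(-2 + j(-2, 1)) = -24*(-2 + 2*1) = -24*(-2 + 2) = -24*0 = 0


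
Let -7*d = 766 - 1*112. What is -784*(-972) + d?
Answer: 5333682/7 ≈ 7.6196e+5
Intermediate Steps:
d = -654/7 (d = -(766 - 1*112)/7 = -(766 - 112)/7 = -⅐*654 = -654/7 ≈ -93.429)
-784*(-972) + d = -784*(-972) - 654/7 = 762048 - 654/7 = 5333682/7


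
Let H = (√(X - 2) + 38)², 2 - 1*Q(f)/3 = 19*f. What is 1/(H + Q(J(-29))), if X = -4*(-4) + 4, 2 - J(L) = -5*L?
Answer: 9619/92421193 - 228*√2/92421193 ≈ 0.00010059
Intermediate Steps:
J(L) = 2 + 5*L (J(L) = 2 - (-5)*L = 2 + 5*L)
X = 20 (X = 16 + 4 = 20)
Q(f) = 6 - 57*f
H = (38 + 3*√2)² (H = (√(20 - 2) + 38)² = (√18 + 38)² = (3*√2 + 38)² = (38 + 3*√2)² ≈ 1784.4)
1/(H + Q(J(-29))) = 1/((1462 + 228*√2) + (6 - 57*(2 + 5*(-29)))) = 1/((1462 + 228*√2) + (6 - 57*(2 - 145))) = 1/((1462 + 228*√2) + (6 - 57*(-143))) = 1/((1462 + 228*√2) + (6 + 8151)) = 1/((1462 + 228*√2) + 8157) = 1/(9619 + 228*√2)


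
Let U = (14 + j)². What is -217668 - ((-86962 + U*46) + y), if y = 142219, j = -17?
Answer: -273339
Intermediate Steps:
U = 9 (U = (14 - 17)² = (-3)² = 9)
-217668 - ((-86962 + U*46) + y) = -217668 - ((-86962 + 9*46) + 142219) = -217668 - ((-86962 + 414) + 142219) = -217668 - (-86548 + 142219) = -217668 - 1*55671 = -217668 - 55671 = -273339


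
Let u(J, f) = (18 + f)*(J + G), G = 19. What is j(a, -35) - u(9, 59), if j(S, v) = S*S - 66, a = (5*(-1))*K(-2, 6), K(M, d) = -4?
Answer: -1822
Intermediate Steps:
a = 20 (a = (5*(-1))*(-4) = -5*(-4) = 20)
u(J, f) = (18 + f)*(19 + J) (u(J, f) = (18 + f)*(J + 19) = (18 + f)*(19 + J))
j(S, v) = -66 + S² (j(S, v) = S² - 66 = -66 + S²)
j(a, -35) - u(9, 59) = (-66 + 20²) - (342 + 18*9 + 19*59 + 9*59) = (-66 + 400) - (342 + 162 + 1121 + 531) = 334 - 1*2156 = 334 - 2156 = -1822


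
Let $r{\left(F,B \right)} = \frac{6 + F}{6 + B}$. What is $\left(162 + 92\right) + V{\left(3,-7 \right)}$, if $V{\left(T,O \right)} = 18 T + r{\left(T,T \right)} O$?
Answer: $301$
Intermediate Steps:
$r{\left(F,B \right)} = \frac{6 + F}{6 + B}$
$V{\left(T,O \right)} = O + 18 T$ ($V{\left(T,O \right)} = 18 T + \frac{6 + T}{6 + T} O = 18 T + 1 O = 18 T + O = O + 18 T$)
$\left(162 + 92\right) + V{\left(3,-7 \right)} = \left(162 + 92\right) + \left(-7 + 18 \cdot 3\right) = 254 + \left(-7 + 54\right) = 254 + 47 = 301$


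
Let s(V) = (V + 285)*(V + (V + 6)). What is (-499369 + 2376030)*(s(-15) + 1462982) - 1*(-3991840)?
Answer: 2733364491662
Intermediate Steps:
s(V) = (6 + 2*V)*(285 + V) (s(V) = (285 + V)*(V + (6 + V)) = (285 + V)*(6 + 2*V) = (6 + 2*V)*(285 + V))
(-499369 + 2376030)*(s(-15) + 1462982) - 1*(-3991840) = (-499369 + 2376030)*((1710 + 2*(-15)**2 + 576*(-15)) + 1462982) - 1*(-3991840) = 1876661*((1710 + 2*225 - 8640) + 1462982) + 3991840 = 1876661*((1710 + 450 - 8640) + 1462982) + 3991840 = 1876661*(-6480 + 1462982) + 3991840 = 1876661*1456502 + 3991840 = 2733360499822 + 3991840 = 2733364491662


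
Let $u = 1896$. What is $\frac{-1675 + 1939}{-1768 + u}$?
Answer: $\frac{33}{16} \approx 2.0625$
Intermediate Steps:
$\frac{-1675 + 1939}{-1768 + u} = \frac{-1675 + 1939}{-1768 + 1896} = \frac{264}{128} = 264 \cdot \frac{1}{128} = \frac{33}{16}$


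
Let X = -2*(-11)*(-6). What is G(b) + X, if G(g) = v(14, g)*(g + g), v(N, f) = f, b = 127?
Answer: 32126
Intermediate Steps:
X = -132 (X = 22*(-6) = -132)
G(g) = 2*g**2 (G(g) = g*(g + g) = g*(2*g) = 2*g**2)
G(b) + X = 2*127**2 - 132 = 2*16129 - 132 = 32258 - 132 = 32126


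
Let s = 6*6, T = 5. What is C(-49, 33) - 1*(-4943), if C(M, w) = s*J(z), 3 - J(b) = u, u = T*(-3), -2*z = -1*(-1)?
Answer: 5591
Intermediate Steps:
z = -1/2 (z = -(-1)*(-1)/2 = -1/2*1 = -1/2 ≈ -0.50000)
s = 36
u = -15 (u = 5*(-3) = -15)
J(b) = 18 (J(b) = 3 - 1*(-15) = 3 + 15 = 18)
C(M, w) = 648 (C(M, w) = 36*18 = 648)
C(-49, 33) - 1*(-4943) = 648 - 1*(-4943) = 648 + 4943 = 5591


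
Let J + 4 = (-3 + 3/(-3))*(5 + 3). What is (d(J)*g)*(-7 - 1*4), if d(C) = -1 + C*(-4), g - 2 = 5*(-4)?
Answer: 28314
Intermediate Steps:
g = -18 (g = 2 + 5*(-4) = 2 - 20 = -18)
J = -36 (J = -4 + (-3 + 3/(-3))*(5 + 3) = -4 + (-3 + 3*(-1/3))*8 = -4 + (-3 - 1)*8 = -4 - 4*8 = -4 - 32 = -36)
d(C) = -1 - 4*C
(d(J)*g)*(-7 - 1*4) = ((-1 - 4*(-36))*(-18))*(-7 - 1*4) = ((-1 + 144)*(-18))*(-7 - 4) = (143*(-18))*(-11) = -2574*(-11) = 28314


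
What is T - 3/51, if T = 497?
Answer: 8448/17 ≈ 496.94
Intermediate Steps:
T - 3/51 = 497 - 3/51 = 497 - 3*1/51 = 497 - 1/17 = 8448/17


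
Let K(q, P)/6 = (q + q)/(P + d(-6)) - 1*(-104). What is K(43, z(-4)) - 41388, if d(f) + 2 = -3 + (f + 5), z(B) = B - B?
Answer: -40850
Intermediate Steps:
z(B) = 0
d(f) = f (d(f) = -2 + (-3 + (f + 5)) = -2 + (-3 + (5 + f)) = -2 + (2 + f) = f)
K(q, P) = 624 + 12*q/(-6 + P) (K(q, P) = 6*((q + q)/(P - 6) - 1*(-104)) = 6*((2*q)/(-6 + P) + 104) = 6*(2*q/(-6 + P) + 104) = 6*(104 + 2*q/(-6 + P)) = 624 + 12*q/(-6 + P))
K(43, z(-4)) - 41388 = 12*(-312 + 43 + 52*0)/(-6 + 0) - 41388 = 12*(-312 + 43 + 0)/(-6) - 41388 = 12*(-⅙)*(-269) - 41388 = 538 - 41388 = -40850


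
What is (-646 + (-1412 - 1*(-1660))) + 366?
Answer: -32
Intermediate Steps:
(-646 + (-1412 - 1*(-1660))) + 366 = (-646 + (-1412 + 1660)) + 366 = (-646 + 248) + 366 = -398 + 366 = -32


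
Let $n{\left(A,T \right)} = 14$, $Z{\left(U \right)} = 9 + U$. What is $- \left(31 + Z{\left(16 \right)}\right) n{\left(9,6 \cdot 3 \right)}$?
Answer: $-784$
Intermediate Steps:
$- \left(31 + Z{\left(16 \right)}\right) n{\left(9,6 \cdot 3 \right)} = - \left(31 + \left(9 + 16\right)\right) 14 = - \left(31 + 25\right) 14 = - 56 \cdot 14 = \left(-1\right) 784 = -784$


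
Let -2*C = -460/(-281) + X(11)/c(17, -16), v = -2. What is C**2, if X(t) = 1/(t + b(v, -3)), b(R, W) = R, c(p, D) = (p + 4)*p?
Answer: 2185255584121/3260574158436 ≈ 0.67021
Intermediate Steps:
c(p, D) = p*(4 + p) (c(p, D) = (4 + p)*p = p*(4 + p))
X(t) = 1/(-2 + t) (X(t) = 1/(t - 2) = 1/(-2 + t))
C = -1478261/1805706 (C = -(-460/(-281) + 1/((-2 + 11)*((17*(4 + 17)))))/2 = -(-460*(-1/281) + 1/(9*((17*21))))/2 = -(460/281 + (1/9)/357)/2 = -(460/281 + (1/9)*(1/357))/2 = -(460/281 + 1/3213)/2 = -1/2*1478261/902853 = -1478261/1805706 ≈ -0.81866)
C**2 = (-1478261/1805706)**2 = 2185255584121/3260574158436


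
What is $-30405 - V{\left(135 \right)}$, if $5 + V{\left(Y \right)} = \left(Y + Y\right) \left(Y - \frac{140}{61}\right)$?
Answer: $- \frac{4040050}{61} \approx -66230.0$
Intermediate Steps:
$V{\left(Y \right)} = -5 + 2 Y \left(- \frac{140}{61} + Y\right)$ ($V{\left(Y \right)} = -5 + \left(Y + Y\right) \left(Y - \frac{140}{61}\right) = -5 + 2 Y \left(Y - \frac{140}{61}\right) = -5 + 2 Y \left(- \frac{140}{61} + Y\right)$)
$-30405 - V{\left(135 \right)} = -30405 - \left(-5 + 2 \cdot 135^{2} - \frac{37800}{61}\right) = -30405 - \left(-5 + 2 \cdot 18225 - \frac{37800}{61}\right) = -30405 - \left(-5 + 36450 - \frac{37800}{61}\right) = -30405 - \frac{2185345}{61} = - \frac{4040050}{61}$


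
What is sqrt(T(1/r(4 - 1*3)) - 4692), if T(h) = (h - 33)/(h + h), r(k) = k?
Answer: 2*I*sqrt(1177) ≈ 68.615*I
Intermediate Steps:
T(h) = (-33 + h)/(2*h) (T(h) = (-33 + h)/((2*h)) = (-33 + h)*(1/(2*h)) = (-33 + h)/(2*h))
sqrt(T(1/r(4 - 1*3)) - 4692) = sqrt((-33 + 1/(4 - 1*3))/(2*(1/(4 - 1*3))) - 4692) = sqrt((-33 + 1/(4 - 3))/(2*(1/(4 - 3))) - 4692) = sqrt((-33 + 1/1)/(2*(1/1)) - 4692) = sqrt((1/2)*(-33 + 1)/1 - 4692) = sqrt((1/2)*1*(-32) - 4692) = sqrt(-16 - 4692) = sqrt(-4708) = 2*I*sqrt(1177)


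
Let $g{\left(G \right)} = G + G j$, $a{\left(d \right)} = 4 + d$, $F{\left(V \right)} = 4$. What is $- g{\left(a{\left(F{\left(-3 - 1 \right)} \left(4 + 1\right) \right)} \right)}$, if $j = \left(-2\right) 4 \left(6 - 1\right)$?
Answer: $936$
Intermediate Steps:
$j = -40$ ($j = \left(-8\right) 5 = -40$)
$g{\left(G \right)} = - 39 G$ ($g{\left(G \right)} = G + G \left(-40\right) = G - 40 G = - 39 G$)
$- g{\left(a{\left(F{\left(-3 - 1 \right)} \left(4 + 1\right) \right)} \right)} = - \left(-39\right) \left(4 + 4 \left(4 + 1\right)\right) = - \left(-39\right) \left(4 + 4 \cdot 5\right) = - \left(-39\right) \left(4 + 20\right) = - \left(-39\right) 24 = \left(-1\right) \left(-936\right) = 936$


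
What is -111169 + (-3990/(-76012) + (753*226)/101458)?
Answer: -214331205494317/1928006374 ≈ -1.1117e+5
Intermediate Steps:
-111169 + (-3990/(-76012) + (753*226)/101458) = -111169 + (-3990*(-1/76012) + 170178*(1/101458)) = -111169 + (1995/38006 + 85089/50729) = -111169 + 3335096889/1928006374 = -214331205494317/1928006374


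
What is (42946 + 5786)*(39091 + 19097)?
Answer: 2835617616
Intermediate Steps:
(42946 + 5786)*(39091 + 19097) = 48732*58188 = 2835617616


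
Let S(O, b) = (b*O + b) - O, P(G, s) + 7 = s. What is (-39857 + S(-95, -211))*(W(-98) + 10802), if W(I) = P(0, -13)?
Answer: -214863696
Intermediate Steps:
P(G, s) = -7 + s
S(O, b) = b - O + O*b (S(O, b) = (O*b + b) - O = (b + O*b) - O = b - O + O*b)
W(I) = -20 (W(I) = -7 - 13 = -20)
(-39857 + S(-95, -211))*(W(-98) + 10802) = (-39857 + (-211 - 1*(-95) - 95*(-211)))*(-20 + 10802) = (-39857 + (-211 + 95 + 20045))*10782 = (-39857 + 19929)*10782 = -19928*10782 = -214863696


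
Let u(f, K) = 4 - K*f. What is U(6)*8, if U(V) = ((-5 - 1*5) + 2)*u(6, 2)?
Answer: 512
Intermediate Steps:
u(f, K) = 4 - K*f
U(V) = 64 (U(V) = ((-5 - 1*5) + 2)*(4 - 1*2*6) = ((-5 - 5) + 2)*(4 - 12) = (-10 + 2)*(-8) = -8*(-8) = 64)
U(6)*8 = 64*8 = 512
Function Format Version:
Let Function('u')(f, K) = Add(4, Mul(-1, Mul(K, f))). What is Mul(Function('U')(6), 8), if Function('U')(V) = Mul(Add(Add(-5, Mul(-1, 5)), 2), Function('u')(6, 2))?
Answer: 512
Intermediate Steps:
Function('u')(f, K) = Add(4, Mul(-1, K, f))
Function('U')(V) = 64 (Function('U')(V) = Mul(Add(Add(-5, Mul(-1, 5)), 2), Add(4, Mul(-1, 2, 6))) = Mul(Add(Add(-5, -5), 2), Add(4, -12)) = Mul(Add(-10, 2), -8) = Mul(-8, -8) = 64)
Mul(Function('U')(6), 8) = Mul(64, 8) = 512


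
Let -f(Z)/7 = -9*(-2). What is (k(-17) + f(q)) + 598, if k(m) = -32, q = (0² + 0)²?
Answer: 440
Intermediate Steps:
q = 0 (q = (0 + 0)² = 0² = 0)
f(Z) = -126 (f(Z) = -(-63)*(-2) = -7*18 = -126)
(k(-17) + f(q)) + 598 = (-32 - 126) + 598 = -158 + 598 = 440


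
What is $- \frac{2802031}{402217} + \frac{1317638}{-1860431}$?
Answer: $- \frac{5742961738807}{748296975527} \approx -7.6747$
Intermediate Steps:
$- \frac{2802031}{402217} + \frac{1317638}{-1860431} = \left(-2802031\right) \frac{1}{402217} + 1317638 \left(- \frac{1}{1860431}\right) = - \frac{2802031}{402217} - \frac{1317638}{1860431} = - \frac{5742961738807}{748296975527}$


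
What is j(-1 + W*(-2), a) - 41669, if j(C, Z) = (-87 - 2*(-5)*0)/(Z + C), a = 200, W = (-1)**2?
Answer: -8208880/197 ≈ -41669.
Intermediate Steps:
W = 1
j(C, Z) = -87/(C + Z) (j(C, Z) = (-87 + 10*0)/(C + Z) = (-87 + 0)/(C + Z) = -87/(C + Z))
j(-1 + W*(-2), a) - 41669 = -87/((-1 + 1*(-2)) + 200) - 41669 = -87/((-1 - 2) + 200) - 41669 = -87/(-3 + 200) - 41669 = -87/197 - 41669 = -8208880/197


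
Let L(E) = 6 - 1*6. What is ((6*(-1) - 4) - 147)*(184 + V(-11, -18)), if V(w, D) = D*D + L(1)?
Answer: -79756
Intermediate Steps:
L(E) = 0 (L(E) = 6 - 6 = 0)
V(w, D) = D² (V(w, D) = D*D + 0 = D² + 0 = D²)
((6*(-1) - 4) - 147)*(184 + V(-11, -18)) = ((6*(-1) - 4) - 147)*(184 + (-18)²) = ((-6 - 4) - 147)*(184 + 324) = (-10 - 147)*508 = -157*508 = -79756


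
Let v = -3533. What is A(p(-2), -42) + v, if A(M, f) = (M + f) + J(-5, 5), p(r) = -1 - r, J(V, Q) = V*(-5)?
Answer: -3549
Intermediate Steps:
J(V, Q) = -5*V
A(M, f) = 25 + M + f (A(M, f) = (M + f) - 5*(-5) = (M + f) + 25 = 25 + M + f)
A(p(-2), -42) + v = (25 + (-1 - 1*(-2)) - 42) - 3533 = (25 + (-1 + 2) - 42) - 3533 = (25 + 1 - 42) - 3533 = -16 - 3533 = -3549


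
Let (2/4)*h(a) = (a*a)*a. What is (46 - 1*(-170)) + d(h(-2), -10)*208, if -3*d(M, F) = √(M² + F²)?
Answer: 216 - 416*√89/3 ≈ -1092.2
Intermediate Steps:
h(a) = 2*a³ (h(a) = 2*((a*a)*a) = 2*(a²*a) = 2*a³)
d(M, F) = -√(F² + M²)/3 (d(M, F) = -√(M² + F²)/3 = -√(F² + M²)/3)
(46 - 1*(-170)) + d(h(-2), -10)*208 = (46 - 1*(-170)) - √((-10)² + (2*(-2)³)²)/3*208 = (46 + 170) - √(100 + (2*(-8))²)/3*208 = 216 - √(100 + (-16)²)/3*208 = 216 - √(100 + 256)/3*208 = 216 - 2*√89/3*208 = 216 - 416*√89/3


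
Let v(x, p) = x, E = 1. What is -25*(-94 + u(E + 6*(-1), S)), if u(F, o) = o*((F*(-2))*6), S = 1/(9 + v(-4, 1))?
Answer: 2050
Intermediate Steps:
S = 1/5 (S = 1/(9 - 4) = 1/5 ≈ 0.20000)
u(F, o) = -12*F*o (u(F, o) = o*(-2*F*6) = o*(-12*F) = -12*F*o)
-25*(-94 + u(E + 6*(-1), S)) = -25*(-94 - 12*(1 + 6*(-1))*1/5) = -25*(-94 - 12*(1 - 6)*1/5) = -25*(-94 - 12*(-5)*1/5) = -25*(-94 + 12) = -25*(-82) = 2050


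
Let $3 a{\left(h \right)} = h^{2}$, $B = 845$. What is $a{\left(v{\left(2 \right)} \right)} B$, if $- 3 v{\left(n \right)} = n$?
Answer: $\frac{3380}{27} \approx 125.19$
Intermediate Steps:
$v{\left(n \right)} = - \frac{n}{3}$
$a{\left(h \right)} = \frac{h^{2}}{3}$
$a{\left(v{\left(2 \right)} \right)} B = \frac{\left(\left(- \frac{1}{3}\right) 2\right)^{2}}{3} \cdot 845 = \frac{\left(- \frac{2}{3}\right)^{2}}{3} \cdot 845 = \frac{1}{3} \cdot \frac{4}{9} \cdot 845 = \frac{4}{27} \cdot 845 = \frac{3380}{27}$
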